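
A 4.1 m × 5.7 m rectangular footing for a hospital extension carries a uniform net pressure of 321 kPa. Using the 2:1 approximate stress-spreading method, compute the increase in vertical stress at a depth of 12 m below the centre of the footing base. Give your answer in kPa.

Δσ_z ≈ 26.3 kPa

By the 2:1 method the load spreads at 1 horizontal : 2 vertical, so at depth z the loaded area has grown by z in each plan dimension:
Δσ = qBL/((B+z)(L+z)) = 321×4.1×5.7/((4.1+12)(5.7+12)) = 26.325 kPa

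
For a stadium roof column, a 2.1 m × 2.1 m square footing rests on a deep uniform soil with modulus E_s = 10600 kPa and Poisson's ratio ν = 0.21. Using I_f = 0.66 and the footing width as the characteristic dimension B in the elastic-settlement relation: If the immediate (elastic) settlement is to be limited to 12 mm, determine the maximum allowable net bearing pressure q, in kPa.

S_e = q·B·(1−ν²)/E_s · I_f  ⇒  q = S_e·E_s / (B·(1−ν²)·I_f).
q = 0.012 × 10600 / (2.1 × 0.9559 × 0.66) = 96.01 kPa

q ≈ 96 kPa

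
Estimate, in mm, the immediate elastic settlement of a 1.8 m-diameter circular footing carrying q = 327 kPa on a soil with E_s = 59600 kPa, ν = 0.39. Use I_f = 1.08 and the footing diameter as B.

S_e ≈ 9.04 mm

Immediate (elastic) settlement: S_e = q·B·(1−ν²)/E_s · I_f.
S_e = 327 × 1.8 × (1 − 0.39²) / 59600 × 1.08
    = 327 × 1.8 × 0.8479 / 59600 × 1.08
    = 0.009044 m = 9.044 mm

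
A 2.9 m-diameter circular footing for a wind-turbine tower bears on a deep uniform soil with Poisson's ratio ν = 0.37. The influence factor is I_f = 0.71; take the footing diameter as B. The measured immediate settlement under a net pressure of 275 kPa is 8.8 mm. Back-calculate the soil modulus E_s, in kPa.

S_e = q·B·(1−ν²)/E_s · I_f  ⇒  E_s = q·B·(1−ν²)·I_f / S_e.
E_s = 275 × 2.9 × 0.8631 × 0.71 / 0.0088 = 55540 kPa

E_s ≈ 55500 kPa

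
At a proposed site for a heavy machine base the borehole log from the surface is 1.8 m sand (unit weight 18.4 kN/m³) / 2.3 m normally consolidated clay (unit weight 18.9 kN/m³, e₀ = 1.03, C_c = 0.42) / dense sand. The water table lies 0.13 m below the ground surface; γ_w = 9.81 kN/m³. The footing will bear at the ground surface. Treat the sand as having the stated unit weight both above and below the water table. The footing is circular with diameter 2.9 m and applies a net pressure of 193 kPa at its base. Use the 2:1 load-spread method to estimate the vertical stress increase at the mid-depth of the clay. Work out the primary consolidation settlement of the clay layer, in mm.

Mid-depth of clay below the ground surface: z = 1.8 + 2.3/2 = 2.95 m.
Total vertical stress at mid-clay: σ_v = 18.4×1.8 + 18.9×1.15 = 54.855 kPa.
Pore pressure: u = 9.81×(2.95 − 0.13) = 27.664 kPa.
Initial effective stress: σ'_0 = σ_v − u = 54.855 − 27.664 = 27.191 kPa.
Stress increase at mid-clay by the 2:1 spreading method:
Δσ ≈ qD²/(D+z)² = 193×2.9²/(2.9+2.95)² = 47.429 kPa
Final effective stress: σ'_f = σ'_0 + Δσ = 27.191 + 47.429 = 74.62 kPa.
Normally consolidated clay, so the full stress increment lies on the virgin compression line:
S_c = C_c·H/(1+e₀)·log₁₀(σ'_f/σ'_0) = 0.42×2.3/(1+1.03)×log₁₀(74.62/27.191)
    = 0.47586 × 0.43843 = 0.2086 m

S_c ≈ 209 mm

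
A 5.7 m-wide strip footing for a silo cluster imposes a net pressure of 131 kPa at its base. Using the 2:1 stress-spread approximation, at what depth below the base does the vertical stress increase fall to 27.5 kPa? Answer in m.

z ≈ 21.5 m

2:1 spreading — at depth z the loaded area has grown by z in each plan dimension:
qB/(B+z) = Δσ_z ⇒ z = qB/Δσ_z − B = 131×5.7/27.5 − 5.7 = 21.45 m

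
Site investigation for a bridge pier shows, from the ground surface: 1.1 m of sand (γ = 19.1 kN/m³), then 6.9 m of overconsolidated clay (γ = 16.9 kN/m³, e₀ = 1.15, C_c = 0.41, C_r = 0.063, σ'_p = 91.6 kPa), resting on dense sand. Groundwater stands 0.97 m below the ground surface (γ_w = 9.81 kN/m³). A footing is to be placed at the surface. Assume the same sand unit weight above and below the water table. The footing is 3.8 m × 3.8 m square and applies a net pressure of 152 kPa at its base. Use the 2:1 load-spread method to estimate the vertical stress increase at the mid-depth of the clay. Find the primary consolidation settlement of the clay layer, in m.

S_c ≈ 0.0472 m

Mid-depth of clay below the ground surface: z = 1.1 + 6.9/2 = 4.55 m.
Total vertical stress at mid-clay: σ_v = 19.1×1.1 + 16.9×3.45 = 79.315 kPa.
Pore pressure: u = 9.81×(4.55 − 0.97) = 35.12 kPa.
Initial effective stress: σ'_0 = σ_v − u = 79.315 − 35.12 = 44.195 kPa.
Stress increase at mid-clay by the 2:1 spreading method:
Δσ = qBL/((B+z)(L+z)) = 152×3.8×3.8/((3.8+4.55)(3.8+4.55)) = 31.48 kPa
Final effective stress: σ'_f = 44.195 + 31.48 = 75.675 kPa.
σ'_f = 75.675 ≤ σ'_p = 91.6 kPa, so the clay remains overconsolidated and only the recompression index applies:
S_c = C_r·H/(1+e₀)·log₁₀(σ'_f/σ'_0) = 0.063×6.9/2.15×log₁₀(75.675/44.195)
    = 0.20219 × 0.23358 = 0.04723 m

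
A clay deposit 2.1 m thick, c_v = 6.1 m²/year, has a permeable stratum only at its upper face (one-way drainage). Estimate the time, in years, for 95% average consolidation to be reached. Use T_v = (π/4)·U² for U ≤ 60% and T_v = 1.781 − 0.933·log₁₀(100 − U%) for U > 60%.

Drainage path length: H_d = H = 2.1 m (single drainage).
U > 60%: T_v = 1.781 − 0.933·log₁₀(100 − 95) = 1.1289.
t = T_v·H_d²/c_v = 1.1289×2.1²/6.1 = 0.8161 years.

t ≈ 0.816 years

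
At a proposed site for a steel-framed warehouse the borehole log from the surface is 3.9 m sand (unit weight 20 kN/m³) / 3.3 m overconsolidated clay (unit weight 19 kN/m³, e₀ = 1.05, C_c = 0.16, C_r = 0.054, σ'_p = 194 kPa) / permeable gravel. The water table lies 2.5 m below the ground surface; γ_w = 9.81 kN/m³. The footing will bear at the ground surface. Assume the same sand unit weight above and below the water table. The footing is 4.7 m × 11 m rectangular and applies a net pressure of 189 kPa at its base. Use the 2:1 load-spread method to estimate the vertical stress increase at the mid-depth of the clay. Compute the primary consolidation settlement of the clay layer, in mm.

S_c ≈ 20.6 mm

Mid-depth of clay below the ground surface: z = 3.9 + 3.3/2 = 5.55 m.
Total vertical stress at mid-clay: σ_v = 20×3.9 + 19×1.65 = 109.35 kPa.
Pore pressure: u = 9.81×(5.55 − 2.5) = 29.921 kPa.
Initial effective stress: σ'_0 = σ_v − u = 109.35 − 29.921 = 79.429 kPa.
Stress increase at mid-clay by the 2:1 spreading method:
Δσ = qBL/((B+z)(L+z)) = 189×4.7×11/((4.7+5.55)(11+5.55)) = 57.601 kPa
Final effective stress: σ'_f = 79.429 + 57.601 = 137.03 kPa.
σ'_f = 137.03 ≤ σ'_p = 194 kPa, so the clay remains overconsolidated and only the recompression index applies:
S_c = C_r·H/(1+e₀)·log₁₀(σ'_f/σ'_0) = 0.054×3.3/2.05×log₁₀(137.03/79.429)
    = 0.086929 × 0.23684 = 0.02059 m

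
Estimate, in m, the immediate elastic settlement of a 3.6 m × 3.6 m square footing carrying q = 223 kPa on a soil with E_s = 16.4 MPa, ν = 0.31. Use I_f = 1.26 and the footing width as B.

S_e ≈ 0.0558 m

Immediate (elastic) settlement: S_e = q·B·(1−ν²)/E_s · I_f.
E_s = 16.4 MPa = 16400 kPa.
S_e = 223 × 3.6 × (1 − 0.31²) / 16400 × 1.26
    = 223 × 3.6 × 0.9039 / 16400 × 1.26
    = 0.05575 m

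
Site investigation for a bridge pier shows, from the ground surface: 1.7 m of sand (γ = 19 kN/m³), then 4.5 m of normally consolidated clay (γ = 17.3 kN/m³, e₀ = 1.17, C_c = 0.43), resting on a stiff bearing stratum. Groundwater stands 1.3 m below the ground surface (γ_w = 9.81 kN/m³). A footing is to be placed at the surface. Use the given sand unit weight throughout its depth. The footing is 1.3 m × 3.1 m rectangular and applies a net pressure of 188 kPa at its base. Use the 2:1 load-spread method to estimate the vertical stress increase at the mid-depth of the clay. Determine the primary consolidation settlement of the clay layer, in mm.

Mid-depth of clay below the ground surface: z = 1.7 + 4.5/2 = 3.95 m.
Total vertical stress at mid-clay: σ_v = 19×1.7 + 17.3×2.25 = 71.225 kPa.
Pore pressure: u = 9.81×(3.95 − 1.3) = 25.997 kPa.
Initial effective stress: σ'_0 = σ_v − u = 71.225 − 25.997 = 45.228 kPa.
Stress increase at mid-clay by the 2:1 spreading method:
Δσ = qBL/((B+z)(L+z)) = 188×1.3×3.1/((1.3+3.95)(3.1+3.95)) = 20.47 kPa
Final effective stress: σ'_f = σ'_0 + Δσ = 45.228 + 20.47 = 65.698 kPa.
Normally consolidated clay, so the full stress increment lies on the virgin compression line:
S_c = C_c·H/(1+e₀)·log₁₀(σ'_f/σ'_0) = 0.43×4.5/(1+1.17)×log₁₀(65.698/45.228)
    = 0.89171 × 0.16214 = 0.1446 m

S_c ≈ 145 mm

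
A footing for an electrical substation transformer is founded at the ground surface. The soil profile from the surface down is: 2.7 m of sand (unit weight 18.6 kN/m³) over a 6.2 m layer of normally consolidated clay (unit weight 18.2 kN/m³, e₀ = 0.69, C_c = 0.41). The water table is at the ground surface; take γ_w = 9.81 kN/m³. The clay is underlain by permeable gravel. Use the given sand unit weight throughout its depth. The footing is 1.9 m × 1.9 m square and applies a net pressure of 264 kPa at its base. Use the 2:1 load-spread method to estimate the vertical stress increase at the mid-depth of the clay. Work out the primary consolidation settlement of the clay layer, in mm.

Mid-depth of clay below the ground surface: z = 2.7 + 6.2/2 = 5.8 m.
Total vertical stress at mid-clay: σ_v = 18.6×2.7 + 18.2×3.1 = 106.64 kPa.
Pore pressure: u = 9.81×(5.8 − 0) = 56.898 kPa.
Initial effective stress: σ'_0 = σ_v − u = 106.64 − 56.898 = 49.742 kPa.
Stress increase at mid-clay by the 2:1 spreading method:
Δσ = qBL/((B+z)(L+z)) = 264×1.9×1.9/((1.9+5.8)(1.9+5.8)) = 16.074 kPa
Final effective stress: σ'_f = σ'_0 + Δσ = 49.742 + 16.074 = 65.816 kPa.
Normally consolidated clay, so the full stress increment lies on the virgin compression line:
S_c = C_c·H/(1+e₀)·log₁₀(σ'_f/σ'_0) = 0.41×6.2/(1+0.69)×log₁₀(65.816/49.742)
    = 1.5041 × 0.12161 = 0.1829 m

S_c ≈ 183 mm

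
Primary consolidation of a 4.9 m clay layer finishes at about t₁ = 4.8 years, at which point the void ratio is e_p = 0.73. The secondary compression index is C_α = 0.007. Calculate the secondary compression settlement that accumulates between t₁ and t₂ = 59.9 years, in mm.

Secondary compression: S_s = C_α·H/(1+e_p)·log₁₀(t₂/t₁)
S_s = 0.007×4.9/(1+0.73)×log₁₀(59.9/4.8)
    = 0.01983 × 1.096 = 0.02173 m

S_s ≈ 21.7 mm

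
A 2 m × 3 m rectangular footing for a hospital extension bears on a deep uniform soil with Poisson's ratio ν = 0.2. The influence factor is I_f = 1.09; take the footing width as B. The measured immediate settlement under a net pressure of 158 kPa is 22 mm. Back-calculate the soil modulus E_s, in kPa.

S_e = q·B·(1−ν²)/E_s · I_f  ⇒  E_s = q·B·(1−ν²)·I_f / S_e.
E_s = 158 × 2 × 0.96 × 1.09 / 0.022 = 15030 kPa

E_s ≈ 15000 kPa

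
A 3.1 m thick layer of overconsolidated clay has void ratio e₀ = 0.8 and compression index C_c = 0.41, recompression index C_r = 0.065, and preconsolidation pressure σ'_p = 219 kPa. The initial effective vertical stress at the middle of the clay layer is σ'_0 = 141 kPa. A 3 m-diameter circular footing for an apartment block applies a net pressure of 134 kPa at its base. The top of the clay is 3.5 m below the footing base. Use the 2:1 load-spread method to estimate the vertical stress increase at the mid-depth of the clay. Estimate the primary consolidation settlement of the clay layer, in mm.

S_c ≈ 6.03 mm

Mid-depth of clay below the footing base: z = 3.5 + 3.1/2 = 5.05 m.
Stress increase at mid-clay by the 2:1 spreading method:
Δσ ≈ qD²/(D+z)² = 134×3²/(3+5.05)² = 18.61 kPa
Final effective stress: σ'_f = 141 + 18.61 = 159.61 kPa.
σ'_f = 159.61 ≤ σ'_p = 219 kPa, so the clay remains overconsolidated and only the recompression index applies:
S_c = C_r·H/(1+e₀)·log₁₀(σ'_f/σ'_0) = 0.065×3.1/1.8×log₁₀(159.61/141)
    = 0.11194 × 0.053841 = 0.006027 m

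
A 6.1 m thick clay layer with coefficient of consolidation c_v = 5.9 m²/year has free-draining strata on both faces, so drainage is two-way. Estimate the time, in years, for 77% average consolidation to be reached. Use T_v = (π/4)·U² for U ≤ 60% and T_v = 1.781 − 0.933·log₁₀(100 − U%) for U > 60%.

Drainage path length: H_d = H/2 = 3.05 m (double drainage).
U > 60%: T_v = 1.781 − 0.933·log₁₀(100 − 77) = 0.51051.
t = T_v·H_d²/c_v = 0.51051×3.05²/5.9 = 0.8049 years.

t ≈ 0.805 years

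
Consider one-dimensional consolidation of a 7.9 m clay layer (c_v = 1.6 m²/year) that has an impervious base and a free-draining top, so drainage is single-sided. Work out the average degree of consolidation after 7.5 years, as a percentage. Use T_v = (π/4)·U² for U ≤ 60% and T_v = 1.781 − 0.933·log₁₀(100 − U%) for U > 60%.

U ≈ 49.5 %

Drainage path length: H_d = H = 7.9 m (single drainage).
T_v = c_v·t/H_d² = 1.6×7.5/7.9² = 0.19228.
T_v = 0.19228 corresponds to the U ≤ 60% branch:
U = √(4T_v/π) = 0.4948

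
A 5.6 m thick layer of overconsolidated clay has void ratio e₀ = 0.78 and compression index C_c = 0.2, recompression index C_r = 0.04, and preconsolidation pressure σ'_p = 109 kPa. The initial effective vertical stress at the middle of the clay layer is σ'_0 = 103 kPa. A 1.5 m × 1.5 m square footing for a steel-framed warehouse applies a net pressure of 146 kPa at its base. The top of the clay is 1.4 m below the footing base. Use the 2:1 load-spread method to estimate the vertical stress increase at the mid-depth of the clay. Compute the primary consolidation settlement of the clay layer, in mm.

S_c ≈ 13.2 mm

Mid-depth of clay below the footing base: z = 1.4 + 5.6/2 = 4.2 m.
Stress increase at mid-clay by the 2:1 spreading method:
Δσ = qBL/((B+z)(L+z)) = 146×1.5×1.5/((1.5+4.2)(1.5+4.2)) = 10.111 kPa
Final effective stress: σ'_f = 103 + 10.111 = 113.11 kPa.
σ'_f = 113.11 > σ'_p = 109 kPa, so the stress path crosses the preconsolidation pressure — recompression up to σ'_p, then virgin compression beyond:
S_c = H/(1+e₀)·[C_r·log₁₀(σ'_p/σ'_0) + C_c·log₁₀(σ'_f/σ'_p)]
    = 5.6/1.78 × [0.04×log₁₀(109/103) + 0.2×log₁₀(113.11/109)]
    = 3.1461 × [0.00098357 + 0.0032149] = 0.01321 m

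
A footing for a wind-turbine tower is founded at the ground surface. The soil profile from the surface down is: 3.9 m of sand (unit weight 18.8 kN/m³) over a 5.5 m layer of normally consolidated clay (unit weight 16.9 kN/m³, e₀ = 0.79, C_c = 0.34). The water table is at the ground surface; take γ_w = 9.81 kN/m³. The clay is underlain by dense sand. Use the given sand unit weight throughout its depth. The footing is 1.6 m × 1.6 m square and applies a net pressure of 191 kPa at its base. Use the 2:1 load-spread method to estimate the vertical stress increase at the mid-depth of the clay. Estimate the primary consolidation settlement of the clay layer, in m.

Mid-depth of clay below the ground surface: z = 3.9 + 5.5/2 = 6.65 m.
Total vertical stress at mid-clay: σ_v = 18.8×3.9 + 16.9×2.75 = 119.8 kPa.
Pore pressure: u = 9.81×(6.65 − 0) = 65.237 kPa.
Initial effective stress: σ'_0 = σ_v − u = 119.8 − 65.237 = 54.563 kPa.
Stress increase at mid-clay by the 2:1 spreading method:
Δσ = qBL/((B+z)(L+z)) = 191×1.6×1.6/((1.6+6.65)(1.6+6.65)) = 7.184 kPa
Final effective stress: σ'_f = σ'_0 + Δσ = 54.563 + 7.184 = 61.747 kPa.
Normally consolidated clay, so the full stress increment lies on the virgin compression line:
S_c = C_c·H/(1+e₀)·log₁₀(σ'_f/σ'_0) = 0.34×5.5/(1+0.79)×log₁₀(61.747/54.563)
    = 1.0447 × 0.053718 = 0.05612 m

S_c ≈ 0.0561 m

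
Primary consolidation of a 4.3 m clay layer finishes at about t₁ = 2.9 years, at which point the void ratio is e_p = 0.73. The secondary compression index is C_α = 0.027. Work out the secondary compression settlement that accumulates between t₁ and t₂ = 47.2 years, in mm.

Secondary compression: S_s = C_α·H/(1+e_p)·log₁₀(t₂/t₁)
S_s = 0.027×4.3/(1+0.73)×log₁₀(47.2/2.9)
    = 0.06711 × 1.212 = 0.08131 m

S_s ≈ 81.3 mm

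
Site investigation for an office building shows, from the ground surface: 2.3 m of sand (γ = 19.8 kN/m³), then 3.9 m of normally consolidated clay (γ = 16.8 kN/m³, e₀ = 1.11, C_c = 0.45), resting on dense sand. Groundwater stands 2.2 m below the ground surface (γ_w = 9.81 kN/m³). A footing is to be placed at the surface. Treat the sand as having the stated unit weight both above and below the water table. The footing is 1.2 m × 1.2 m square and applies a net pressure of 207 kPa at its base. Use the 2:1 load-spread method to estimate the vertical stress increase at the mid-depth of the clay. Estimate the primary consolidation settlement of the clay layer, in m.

Mid-depth of clay below the ground surface: z = 2.3 + 3.9/2 = 4.25 m.
Total vertical stress at mid-clay: σ_v = 19.8×2.3 + 16.8×1.95 = 78.3 kPa.
Pore pressure: u = 9.81×(4.25 − 2.2) = 20.11 kPa.
Initial effective stress: σ'_0 = σ_v − u = 78.3 − 20.11 = 58.19 kPa.
Stress increase at mid-clay by the 2:1 spreading method:
Δσ = qBL/((B+z)(L+z)) = 207×1.2×1.2/((1.2+4.25)(1.2+4.25)) = 10.036 kPa
Final effective stress: σ'_f = σ'_0 + Δσ = 58.19 + 10.036 = 68.226 kPa.
Normally consolidated clay, so the full stress increment lies on the virgin compression line:
S_c = C_c·H/(1+e₀)·log₁₀(σ'_f/σ'_0) = 0.45×3.9/(1+1.11)×log₁₀(68.226/58.19)
    = 0.83175 × 0.069102 = 0.05748 m

S_c ≈ 0.0575 m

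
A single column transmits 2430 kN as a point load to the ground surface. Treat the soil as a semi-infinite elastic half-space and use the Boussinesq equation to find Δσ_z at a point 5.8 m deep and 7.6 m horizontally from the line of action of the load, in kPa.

Boussinesq vertical stress below a point load on an elastic half-space:
Δσ_z = 3P/(2πz²) · [1 + (r/z)²]^(−5/2)
r/z = 7.6/5.8 = 1.3103; [1+(r/z)²]^(−5/2) = 0.082182.
Δσ_z = 3×2430/(2π×5.8²) × 0.082182 = 34.49 × 0.082182 = 2.834 kPa

Δσ_z ≈ 2.83 kPa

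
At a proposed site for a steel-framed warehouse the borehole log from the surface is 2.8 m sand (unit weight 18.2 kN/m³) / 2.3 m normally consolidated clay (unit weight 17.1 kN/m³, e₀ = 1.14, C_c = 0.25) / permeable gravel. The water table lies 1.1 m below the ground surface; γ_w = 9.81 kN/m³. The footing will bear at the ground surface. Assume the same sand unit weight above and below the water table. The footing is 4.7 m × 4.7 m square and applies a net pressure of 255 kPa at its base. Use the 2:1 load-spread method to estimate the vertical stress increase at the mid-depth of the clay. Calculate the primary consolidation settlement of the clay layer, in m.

S_c ≈ 0.119 m

Mid-depth of clay below the ground surface: z = 2.8 + 2.3/2 = 3.95 m.
Total vertical stress at mid-clay: σ_v = 18.2×2.8 + 17.1×1.15 = 70.625 kPa.
Pore pressure: u = 9.81×(3.95 − 1.1) = 27.959 kPa.
Initial effective stress: σ'_0 = σ_v − u = 70.625 − 27.959 = 42.666 kPa.
Stress increase at mid-clay by the 2:1 spreading method:
Δσ = qBL/((B+z)(L+z)) = 255×4.7×4.7/((4.7+3.95)(4.7+3.95)) = 75.284 kPa
Final effective stress: σ'_f = σ'_0 + Δσ = 42.666 + 75.284 = 117.95 kPa.
Normally consolidated clay, so the full stress increment lies on the virgin compression line:
S_c = C_c·H/(1+e₀)·log₁₀(σ'_f/σ'_0) = 0.25×2.3/(1+1.14)×log₁₀(117.95/42.666)
    = 0.26869 × 0.44162 = 0.1187 m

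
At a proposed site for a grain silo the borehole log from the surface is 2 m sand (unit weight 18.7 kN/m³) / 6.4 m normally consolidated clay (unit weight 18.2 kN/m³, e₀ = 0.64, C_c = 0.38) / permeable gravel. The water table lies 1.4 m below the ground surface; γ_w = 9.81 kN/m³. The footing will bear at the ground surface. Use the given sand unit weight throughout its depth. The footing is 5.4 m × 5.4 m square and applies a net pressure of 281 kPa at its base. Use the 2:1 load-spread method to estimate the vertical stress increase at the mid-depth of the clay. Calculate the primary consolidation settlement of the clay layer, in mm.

S_c ≈ 522 mm

Mid-depth of clay below the ground surface: z = 2 + 6.4/2 = 5.2 m.
Total vertical stress at mid-clay: σ_v = 18.7×2 + 18.2×3.2 = 95.64 kPa.
Pore pressure: u = 9.81×(5.2 − 1.4) = 37.278 kPa.
Initial effective stress: σ'_0 = σ_v − u = 95.64 − 37.278 = 58.362 kPa.
Stress increase at mid-clay by the 2:1 spreading method:
Δσ = qBL/((B+z)(L+z)) = 281×5.4×5.4/((5.4+5.2)(5.4+5.2)) = 72.926 kPa
Final effective stress: σ'_f = σ'_0 + Δσ = 58.362 + 72.926 = 131.29 kPa.
Normally consolidated clay, so the full stress increment lies on the virgin compression line:
S_c = C_c·H/(1+e₀)·log₁₀(σ'_f/σ'_0) = 0.38×6.4/(1+0.64)×log₁₀(131.29/58.362)
    = 1.4829 × 0.3521 = 0.5221 m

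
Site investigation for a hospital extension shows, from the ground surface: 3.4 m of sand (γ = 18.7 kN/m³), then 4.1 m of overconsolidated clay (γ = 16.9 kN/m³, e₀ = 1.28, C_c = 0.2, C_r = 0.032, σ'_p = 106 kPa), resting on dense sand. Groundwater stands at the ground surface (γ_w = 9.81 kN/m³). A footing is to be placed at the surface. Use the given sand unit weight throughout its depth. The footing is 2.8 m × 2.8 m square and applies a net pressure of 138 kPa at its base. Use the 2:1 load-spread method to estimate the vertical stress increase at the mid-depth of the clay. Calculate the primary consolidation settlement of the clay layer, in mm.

S_c ≈ 7.59 mm

Mid-depth of clay below the ground surface: z = 3.4 + 4.1/2 = 5.45 m.
Total vertical stress at mid-clay: σ_v = 18.7×3.4 + 16.9×2.05 = 98.225 kPa.
Pore pressure: u = 9.81×(5.45 − 0) = 53.465 kPa.
Initial effective stress: σ'_0 = σ_v − u = 98.225 − 53.465 = 44.76 kPa.
Stress increase at mid-clay by the 2:1 spreading method:
Δσ = qBL/((B+z)(L+z)) = 138×2.8×2.8/((2.8+5.45)(2.8+5.45)) = 15.896 kPa
Final effective stress: σ'_f = 44.76 + 15.896 = 60.656 kPa.
σ'_f = 60.656 ≤ σ'_p = 106 kPa, so the clay remains overconsolidated and only the recompression index applies:
S_c = C_r·H/(1+e₀)·log₁₀(σ'_f/σ'_0) = 0.032×4.1/2.28×log₁₀(60.656/44.76)
    = 0.057542 × 0.13198 = 0.007594 m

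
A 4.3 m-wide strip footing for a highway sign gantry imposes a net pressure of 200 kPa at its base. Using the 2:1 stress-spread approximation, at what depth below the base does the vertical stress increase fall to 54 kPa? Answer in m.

z ≈ 11.6 m

2:1 spreading — at depth z the loaded area has grown by z in each plan dimension:
qB/(B+z) = Δσ_z ⇒ z = qB/Δσ_z − B = 200×4.3/54 − 4.3 = 11.63 m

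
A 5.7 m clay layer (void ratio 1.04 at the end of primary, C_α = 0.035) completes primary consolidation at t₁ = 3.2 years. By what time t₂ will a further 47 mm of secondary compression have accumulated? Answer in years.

S_s = C_α·H/(1+e_p)·log₁₀(t₂/t₁) ⇒ log₁₀(t₂/t₁) = S_s·(1+e_p)/(C_α·H).
log₁₀(t₂/t₁) = 0.047 × (1+1.04) / (0.035×5.7) = 0.4806
t₂ = t₁ × 10^0.4806 = 3.2 × 3.024 = 9.677 years

t₂ ≈ 9.68 years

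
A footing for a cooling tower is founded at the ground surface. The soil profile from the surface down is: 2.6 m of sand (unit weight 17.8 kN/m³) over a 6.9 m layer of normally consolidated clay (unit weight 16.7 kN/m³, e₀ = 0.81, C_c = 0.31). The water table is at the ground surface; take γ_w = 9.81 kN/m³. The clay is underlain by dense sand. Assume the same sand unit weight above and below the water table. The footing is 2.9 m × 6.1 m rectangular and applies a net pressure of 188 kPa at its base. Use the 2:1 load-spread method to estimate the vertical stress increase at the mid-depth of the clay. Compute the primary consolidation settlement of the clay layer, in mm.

S_c ≈ 268 mm

Mid-depth of clay below the ground surface: z = 2.6 + 6.9/2 = 6.05 m.
Total vertical stress at mid-clay: σ_v = 17.8×2.6 + 16.7×3.45 = 103.9 kPa.
Pore pressure: u = 9.81×(6.05 − 0) = 59.351 kPa.
Initial effective stress: σ'_0 = σ_v − u = 103.9 − 59.351 = 44.549 kPa.
Stress increase at mid-clay by the 2:1 spreading method:
Δσ = qBL/((B+z)(L+z)) = 188×2.9×6.1/((2.9+6.05)(6.1+6.05)) = 30.583 kPa
Final effective stress: σ'_f = σ'_0 + Δσ = 44.549 + 30.583 = 75.132 kPa.
Normally consolidated clay, so the full stress increment lies on the virgin compression line:
S_c = C_c·H/(1+e₀)·log₁₀(σ'_f/σ'_0) = 0.31×6.9/(1+0.81)×log₁₀(75.132/44.549)
    = 1.1818 × 0.22699 = 0.2683 m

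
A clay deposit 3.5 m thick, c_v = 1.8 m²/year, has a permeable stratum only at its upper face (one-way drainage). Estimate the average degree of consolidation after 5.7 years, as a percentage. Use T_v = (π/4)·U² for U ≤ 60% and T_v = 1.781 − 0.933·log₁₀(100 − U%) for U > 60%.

U ≈ 89.7 %

Drainage path length: H_d = H = 3.5 m (single drainage).
T_v = c_v·t/H_d² = 1.8×5.7/3.5² = 0.83755.
T_v = 0.83755 corresponds to the U > 60% branch:
U = 1 − 10^((1.781 − T_v)/0.933)/100 = 0.8974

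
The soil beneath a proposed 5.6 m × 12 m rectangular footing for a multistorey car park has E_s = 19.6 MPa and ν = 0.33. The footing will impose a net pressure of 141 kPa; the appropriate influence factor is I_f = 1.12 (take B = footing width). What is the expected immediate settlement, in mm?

Immediate (elastic) settlement: S_e = q·B·(1−ν²)/E_s · I_f.
E_s = 19.6 MPa = 19600 kPa.
S_e = 141 × 5.6 × (1 − 0.33²) / 19600 × 1.12
    = 141 × 5.6 × 0.8911 / 19600 × 1.12
    = 0.04021 m = 40.21 mm

S_e ≈ 40.2 mm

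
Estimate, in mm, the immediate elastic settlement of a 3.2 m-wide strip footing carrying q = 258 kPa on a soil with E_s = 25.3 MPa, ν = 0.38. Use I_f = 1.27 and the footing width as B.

S_e ≈ 35.5 mm

Immediate (elastic) settlement: S_e = q·B·(1−ν²)/E_s · I_f.
E_s = 25.3 MPa = 25300 kPa.
S_e = 258 × 3.2 × (1 − 0.38²) / 25300 × 1.27
    = 258 × 3.2 × 0.8556 / 25300 × 1.27
    = 0.03546 m = 35.46 mm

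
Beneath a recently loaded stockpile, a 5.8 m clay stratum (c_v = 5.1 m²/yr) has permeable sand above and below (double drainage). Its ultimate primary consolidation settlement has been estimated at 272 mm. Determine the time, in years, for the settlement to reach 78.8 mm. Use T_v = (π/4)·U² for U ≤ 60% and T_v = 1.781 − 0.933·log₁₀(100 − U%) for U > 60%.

Drainage path length: H_d = H/2 = 2.9 m (double drainage).
U = S(t)/S_ult = 78.8/272 = 0.2897.
U ≤ 60%: T_v = (π/4)·U² = (π/4)×0.28971² = 0.065918.
t = T_v·H_d²/c_v = 0.065918×2.9²/5.1 = 0.1087 years.

t ≈ 0.109 years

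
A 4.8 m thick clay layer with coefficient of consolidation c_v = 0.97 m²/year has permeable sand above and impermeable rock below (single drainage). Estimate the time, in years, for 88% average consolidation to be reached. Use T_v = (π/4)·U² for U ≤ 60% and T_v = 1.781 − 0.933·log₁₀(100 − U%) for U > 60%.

t ≈ 18.4 years

Drainage path length: H_d = H = 4.8 m (single drainage).
U > 60%: T_v = 1.781 − 0.933·log₁₀(100 − 88) = 0.77412.
t = T_v·H_d²/c_v = 0.77412×4.8²/0.97 = 18.39 years.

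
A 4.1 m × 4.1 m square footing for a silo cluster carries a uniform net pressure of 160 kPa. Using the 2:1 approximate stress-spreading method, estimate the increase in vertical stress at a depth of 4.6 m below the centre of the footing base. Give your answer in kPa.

Δσ_z ≈ 35.5 kPa

By the 2:1 method the load spreads at 1 horizontal : 2 vertical, so at depth z the loaded area has grown by z in each plan dimension:
Δσ = qBL/((B+z)(L+z)) = 160×4.1×4.1/((4.1+4.6)(4.1+4.6)) = 35.534 kPa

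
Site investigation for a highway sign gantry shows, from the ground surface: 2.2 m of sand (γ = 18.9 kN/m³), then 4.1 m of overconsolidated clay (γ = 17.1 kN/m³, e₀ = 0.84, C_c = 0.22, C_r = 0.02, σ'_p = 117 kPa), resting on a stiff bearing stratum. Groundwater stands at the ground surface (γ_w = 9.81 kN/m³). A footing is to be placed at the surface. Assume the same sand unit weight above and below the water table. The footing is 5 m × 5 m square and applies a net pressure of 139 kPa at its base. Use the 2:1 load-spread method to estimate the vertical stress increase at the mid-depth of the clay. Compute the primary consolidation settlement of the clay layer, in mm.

Mid-depth of clay below the ground surface: z = 2.2 + 4.1/2 = 4.25 m.
Total vertical stress at mid-clay: σ_v = 18.9×2.2 + 17.1×2.05 = 76.635 kPa.
Pore pressure: u = 9.81×(4.25 − 0) = 41.693 kPa.
Initial effective stress: σ'_0 = σ_v − u = 76.635 − 41.693 = 34.942 kPa.
Stress increase at mid-clay by the 2:1 spreading method:
Δσ = qBL/((B+z)(L+z)) = 139×5×5/((5+4.25)(5+4.25)) = 40.614 kPa
Final effective stress: σ'_f = 34.942 + 40.614 = 75.556 kPa.
σ'_f = 75.556 ≤ σ'_p = 117 kPa, so the clay remains overconsolidated and only the recompression index applies:
S_c = C_r·H/(1+e₀)·log₁₀(σ'_f/σ'_0) = 0.02×4.1/1.84×log₁₀(75.556/34.942)
    = 0.044566 × 0.33492 = 0.01493 m

S_c ≈ 14.9 mm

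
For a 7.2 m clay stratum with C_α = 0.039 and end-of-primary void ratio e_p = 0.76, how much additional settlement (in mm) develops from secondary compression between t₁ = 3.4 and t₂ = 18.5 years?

S_s ≈ 117 mm

Secondary compression: S_s = C_α·H/(1+e_p)·log₁₀(t₂/t₁)
S_s = 0.039×7.2/(1+0.76)×log₁₀(18.5/3.4)
    = 0.1595 × 0.7357 = 0.1174 m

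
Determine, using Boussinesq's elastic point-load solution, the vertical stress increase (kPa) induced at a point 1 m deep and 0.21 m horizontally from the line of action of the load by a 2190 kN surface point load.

Boussinesq vertical stress below a point load on an elastic half-space:
Δσ_z = 3P/(2πz²) · [1 + (r/z)²]^(−5/2)
r/z = 0.21/1 = 0.21; [1+(r/z)²]^(−5/2) = 0.89773.
Δσ_z = 3×2190/(2π×1²) × 0.89773 = 1045.6 × 0.89773 = 938.7 kPa

Δσ_z ≈ 939 kPa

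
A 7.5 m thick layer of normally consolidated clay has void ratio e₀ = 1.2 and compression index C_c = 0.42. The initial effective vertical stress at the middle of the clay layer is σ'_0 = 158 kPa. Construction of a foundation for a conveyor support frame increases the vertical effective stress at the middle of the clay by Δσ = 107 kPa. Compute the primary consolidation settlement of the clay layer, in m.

Final effective stress: σ'_f = σ'_0 + Δσ = 158 + 107 = 265 kPa.
Normally consolidated clay, so the full stress increment lies on the virgin compression line:
S_c = C_c·H/(1+e₀)·log₁₀(σ'_f/σ'_0) = 0.42×7.5/(1+1.2)×log₁₀(265/158)
    = 1.4318 × 0.22459 = 0.3216 m

S_c ≈ 0.322 m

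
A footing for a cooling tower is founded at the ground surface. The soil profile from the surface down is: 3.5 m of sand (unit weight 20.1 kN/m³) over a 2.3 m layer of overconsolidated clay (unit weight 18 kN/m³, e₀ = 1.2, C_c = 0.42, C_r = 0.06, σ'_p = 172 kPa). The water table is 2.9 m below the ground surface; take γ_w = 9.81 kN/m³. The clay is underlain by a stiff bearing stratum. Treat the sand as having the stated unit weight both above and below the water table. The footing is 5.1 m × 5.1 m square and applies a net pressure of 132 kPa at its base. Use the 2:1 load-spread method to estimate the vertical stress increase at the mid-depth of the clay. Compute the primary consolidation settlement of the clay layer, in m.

S_c ≈ 0.0108 m

Mid-depth of clay below the ground surface: z = 3.5 + 2.3/2 = 4.65 m.
Total vertical stress at mid-clay: σ_v = 20.1×3.5 + 18×1.15 = 91.05 kPa.
Pore pressure: u = 9.81×(4.65 − 2.9) = 17.168 kPa.
Initial effective stress: σ'_0 = σ_v − u = 91.05 − 17.168 = 73.882 kPa.
Stress increase at mid-clay by the 2:1 spreading method:
Δσ = qBL/((B+z)(L+z)) = 132×5.1×5.1/((5.1+4.65)(5.1+4.65)) = 36.116 kPa
Final effective stress: σ'_f = 73.882 + 36.116 = 110 kPa.
σ'_f = 110 ≤ σ'_p = 172 kPa, so the clay remains overconsolidated and only the recompression index applies:
S_c = C_r·H/(1+e₀)·log₁₀(σ'_f/σ'_0) = 0.06×2.3/2.2×log₁₀(110/73.882)
    = 0.06273 × 0.17285 = 0.01084 m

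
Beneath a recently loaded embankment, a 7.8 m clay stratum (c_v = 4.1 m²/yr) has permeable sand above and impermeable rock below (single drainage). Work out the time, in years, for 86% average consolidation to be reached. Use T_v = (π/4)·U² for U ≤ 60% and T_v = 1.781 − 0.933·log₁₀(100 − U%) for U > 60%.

t ≈ 10.6 years

Drainage path length: H_d = H = 7.8 m (single drainage).
U > 60%: T_v = 1.781 − 0.933·log₁₀(100 − 86) = 0.71166.
t = T_v·H_d²/c_v = 0.71166×7.8²/4.1 = 10.56 years.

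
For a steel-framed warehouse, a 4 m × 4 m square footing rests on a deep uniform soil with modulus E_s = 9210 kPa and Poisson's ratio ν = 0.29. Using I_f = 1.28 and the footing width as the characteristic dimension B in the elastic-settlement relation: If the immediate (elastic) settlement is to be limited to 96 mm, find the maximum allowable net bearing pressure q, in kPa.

S_e = q·B·(1−ν²)/E_s · I_f  ⇒  q = S_e·E_s / (B·(1−ν²)·I_f).
q = 0.096 × 9210 / (4 × 0.9159 × 1.28) = 188.5 kPa

q ≈ 189 kPa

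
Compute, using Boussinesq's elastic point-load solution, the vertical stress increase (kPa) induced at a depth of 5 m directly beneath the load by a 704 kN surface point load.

Δσ_z ≈ 13.4 kPa

Boussinesq vertical stress below a point load on an elastic half-space:
Δσ_z = 3P/(2πz²) · [1 + (r/z)²]^(−5/2)
r/z = 0/5 = 0; [1+(r/z)²]^(−5/2) = 1.
Δσ_z = 3×704/(2π×5²) × 1 = 13.445 × 1 = 13.45 kPa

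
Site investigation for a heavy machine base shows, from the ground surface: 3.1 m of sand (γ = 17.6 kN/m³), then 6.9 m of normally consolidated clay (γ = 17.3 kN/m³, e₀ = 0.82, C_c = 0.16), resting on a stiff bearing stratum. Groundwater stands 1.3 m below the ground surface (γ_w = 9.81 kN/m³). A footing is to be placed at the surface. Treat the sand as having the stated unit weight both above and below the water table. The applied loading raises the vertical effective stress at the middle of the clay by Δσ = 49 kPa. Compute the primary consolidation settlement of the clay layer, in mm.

S_c ≈ 152 mm

Mid-depth of clay below the ground surface: z = 3.1 + 6.9/2 = 6.55 m.
Total vertical stress at mid-clay: σ_v = 17.6×3.1 + 17.3×3.45 = 114.25 kPa.
Pore pressure: u = 9.81×(6.55 − 1.3) = 51.503 kPa.
Initial effective stress: σ'_0 = σ_v − u = 114.25 − 51.503 = 62.747 kPa.
Final effective stress: σ'_f = σ'_0 + Δσ = 62.747 + 49 = 111.75 kPa.
Normally consolidated clay, so the full stress increment lies on the virgin compression line:
S_c = C_c·H/(1+e₀)·log₁₀(σ'_f/σ'_0) = 0.16×6.9/(1+0.82)×log₁₀(111.75/62.747)
    = 0.60659 × 0.25065 = 0.152 m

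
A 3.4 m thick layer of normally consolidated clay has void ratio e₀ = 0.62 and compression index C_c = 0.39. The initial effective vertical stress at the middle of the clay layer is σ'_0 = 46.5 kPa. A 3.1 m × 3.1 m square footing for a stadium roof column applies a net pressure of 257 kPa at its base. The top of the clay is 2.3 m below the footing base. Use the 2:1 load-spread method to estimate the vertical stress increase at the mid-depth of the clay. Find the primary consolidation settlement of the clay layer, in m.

Mid-depth of clay below the footing base: z = 2.3 + 3.4/2 = 4 m.
Stress increase at mid-clay by the 2:1 spreading method:
Δσ = qBL/((B+z)(L+z)) = 257×3.1×3.1/((3.1+4)(3.1+4)) = 48.994 kPa
Final effective stress: σ'_f = σ'_0 + Δσ = 46.5 + 48.994 = 95.494 kPa.
Normally consolidated clay, so the full stress increment lies on the virgin compression line:
S_c = C_c·H/(1+e₀)·log₁₀(σ'_f/σ'_0) = 0.39×3.4/(1+0.62)×log₁₀(95.494/46.5)
    = 0.81852 × 0.31252 = 0.2558 m

S_c ≈ 0.256 m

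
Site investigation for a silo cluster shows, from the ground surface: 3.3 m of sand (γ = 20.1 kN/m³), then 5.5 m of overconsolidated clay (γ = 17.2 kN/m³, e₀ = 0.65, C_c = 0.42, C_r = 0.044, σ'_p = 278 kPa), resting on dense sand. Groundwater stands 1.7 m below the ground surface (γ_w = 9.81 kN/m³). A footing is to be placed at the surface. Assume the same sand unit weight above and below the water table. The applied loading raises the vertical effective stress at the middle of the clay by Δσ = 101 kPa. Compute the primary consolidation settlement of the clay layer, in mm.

S_c ≈ 56.4 mm

Mid-depth of clay below the ground surface: z = 3.3 + 5.5/2 = 6.05 m.
Total vertical stress at mid-clay: σ_v = 20.1×3.3 + 17.2×2.75 = 113.63 kPa.
Pore pressure: u = 9.81×(6.05 − 1.7) = 42.673 kPa.
Initial effective stress: σ'_0 = σ_v − u = 113.63 − 42.673 = 70.957 kPa.
Final effective stress: σ'_f = 70.957 + 101 = 171.96 kPa.
σ'_f = 171.96 ≤ σ'_p = 278 kPa, so the clay remains overconsolidated and only the recompression index applies:
S_c = C_r·H/(1+e₀)·log₁₀(σ'_f/σ'_0) = 0.044×5.5/1.65×log₁₀(171.96/70.957)
    = 0.14667 × 0.38443 = 0.05638 m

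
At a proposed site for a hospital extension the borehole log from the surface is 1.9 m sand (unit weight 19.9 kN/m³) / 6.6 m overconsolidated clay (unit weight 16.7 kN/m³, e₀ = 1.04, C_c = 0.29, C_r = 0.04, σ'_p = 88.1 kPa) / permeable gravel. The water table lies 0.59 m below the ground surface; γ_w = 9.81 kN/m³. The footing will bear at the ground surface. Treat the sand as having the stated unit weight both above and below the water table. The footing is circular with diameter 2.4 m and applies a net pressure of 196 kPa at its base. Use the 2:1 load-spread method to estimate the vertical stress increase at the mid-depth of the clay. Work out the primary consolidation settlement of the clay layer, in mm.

S_c ≈ 19.3 mm

Mid-depth of clay below the ground surface: z = 1.9 + 6.6/2 = 5.2 m.
Total vertical stress at mid-clay: σ_v = 19.9×1.9 + 16.7×3.3 = 92.92 kPa.
Pore pressure: u = 9.81×(5.2 − 0.59) = 45.224 kPa.
Initial effective stress: σ'_0 = σ_v − u = 92.92 − 45.224 = 47.696 kPa.
Stress increase at mid-clay by the 2:1 spreading method:
Δσ ≈ qD²/(D+z)² = 196×2.4²/(2.4+5.2)² = 19.546 kPa
Final effective stress: σ'_f = 47.696 + 19.546 = 67.242 kPa.
σ'_f = 67.242 ≤ σ'_p = 88.1 kPa, so the clay remains overconsolidated and only the recompression index applies:
S_c = C_r·H/(1+e₀)·log₁₀(σ'_f/σ'_0) = 0.04×6.6/2.04×log₁₀(67.242/47.696)
    = 0.12941 × 0.14916 = 0.0193 m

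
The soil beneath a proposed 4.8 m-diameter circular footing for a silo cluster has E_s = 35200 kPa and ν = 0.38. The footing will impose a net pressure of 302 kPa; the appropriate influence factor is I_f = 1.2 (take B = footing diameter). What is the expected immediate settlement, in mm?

S_e ≈ 42.3 mm

Immediate (elastic) settlement: S_e = q·B·(1−ν²)/E_s · I_f.
S_e = 302 × 4.8 × (1 − 0.38²) / 35200 × 1.2
    = 302 × 4.8 × 0.8556 / 35200 × 1.2
    = 0.04228 m = 42.28 mm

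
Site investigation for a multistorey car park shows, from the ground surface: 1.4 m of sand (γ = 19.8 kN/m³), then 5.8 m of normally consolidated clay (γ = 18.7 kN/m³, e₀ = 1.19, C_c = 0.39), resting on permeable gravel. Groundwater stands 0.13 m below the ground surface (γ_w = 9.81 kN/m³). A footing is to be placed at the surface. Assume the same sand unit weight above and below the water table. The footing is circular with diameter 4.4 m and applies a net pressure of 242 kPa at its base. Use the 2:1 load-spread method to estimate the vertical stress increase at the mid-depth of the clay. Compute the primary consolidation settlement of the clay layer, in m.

Mid-depth of clay below the ground surface: z = 1.4 + 5.8/2 = 4.3 m.
Total vertical stress at mid-clay: σ_v = 19.8×1.4 + 18.7×2.9 = 81.95 kPa.
Pore pressure: u = 9.81×(4.3 − 0.13) = 40.908 kPa.
Initial effective stress: σ'_0 = σ_v − u = 81.95 − 40.908 = 41.042 kPa.
Stress increase at mid-clay by the 2:1 spreading method:
Δσ ≈ qD²/(D+z)² = 242×4.4²/(4.4+4.3)² = 61.899 kPa
Final effective stress: σ'_f = σ'_0 + Δσ = 41.042 + 61.899 = 102.94 kPa.
Normally consolidated clay, so the full stress increment lies on the virgin compression line:
S_c = C_c·H/(1+e₀)·log₁₀(σ'_f/σ'_0) = 0.39×5.8/(1+1.19)×log₁₀(102.94/41.042)
    = 1.0329 × 0.39936 = 0.4125 m

S_c ≈ 0.412 m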